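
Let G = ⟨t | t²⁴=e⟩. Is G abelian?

G has a single generator, so G is cyclic and hence abelian.

Answer: Yes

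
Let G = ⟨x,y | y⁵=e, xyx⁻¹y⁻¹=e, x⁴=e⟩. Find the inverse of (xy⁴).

The order of (xy⁴) is 20 (smallest k with (xy⁴)ᵏ = e), so (xy⁴)⁻¹ = (xy⁴)¹⁹ = x³y.
Check: (xy⁴) · (x³y) → (xy⁴) · x³ = y⁴;   (y⁴) · y = e, giving e as required.

Answer: x³y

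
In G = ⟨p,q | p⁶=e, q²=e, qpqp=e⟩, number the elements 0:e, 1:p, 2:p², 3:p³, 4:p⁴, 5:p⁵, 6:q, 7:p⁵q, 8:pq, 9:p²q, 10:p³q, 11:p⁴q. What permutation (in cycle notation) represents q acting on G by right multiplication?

(0 6)(1 8)(2 9)(3 10)(4 11)(5 7)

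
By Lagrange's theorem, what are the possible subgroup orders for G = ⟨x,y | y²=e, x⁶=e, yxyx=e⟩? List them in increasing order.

|G| = 12 = 2² · 3. By Lagrange's theorem the order of any subgroup divides 12; the divisors of 12 are 1, 2, 3, 4, 6, 12.

Answer: 1, 2, 3, 4, 6, 12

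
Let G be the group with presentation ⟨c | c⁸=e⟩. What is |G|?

G is generated by a single element, so G is cyclic. The relator gives c⁸ = e and no smaller power is forced to be e, so the 8 powers {c, e, c², c³, c⁴, c⁵, c⁶, c⁷} are distinct. Hence |G| = 8.

Answer: 8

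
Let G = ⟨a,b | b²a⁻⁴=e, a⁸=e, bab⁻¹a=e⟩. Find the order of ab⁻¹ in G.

Compute successive powers until reaching e:
  (ab⁻¹)¹ = ab⁻¹, (ab⁻¹)² = a⁴, (ab⁻¹)³ = ab, (ab⁻¹)⁴ = e.
The smallest positive k with (ab⁻¹)ᵏ = e is 4.

Answer: 4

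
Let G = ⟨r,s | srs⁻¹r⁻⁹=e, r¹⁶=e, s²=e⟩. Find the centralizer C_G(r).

⟨r⟩ ⊆ C_G(r) since powers of r commute with r; so |C_G(r)| ≥ |⟨r⟩| = 16.
By orbit–stabilizer, |C_G(r)| = |G| / |conj. class of r| = 32 / 2 = 16.
The 16 elements commuting with r are {e, r, r², r³, r⁴, r⁵, r⁶, r⁷, r⁸, r⁹, r¹⁰, r¹¹, r¹², r¹³, r¹⁴, r¹⁵}.

Answer: {e, r, r², r³, r⁴, r⁵, r⁶, r⁷, r⁸, r⁹, r¹⁰, r¹¹, r¹², r¹³, r¹⁴, r¹⁵}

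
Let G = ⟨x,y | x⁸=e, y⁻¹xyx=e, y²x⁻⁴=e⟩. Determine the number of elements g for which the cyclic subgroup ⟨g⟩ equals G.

⟨g⟩ = G would require ord(g) = |G| = 16, but the maximum element order in G is 8 < 16. So G is not cyclic and no single element generates it: the count is 0.

Answer: 0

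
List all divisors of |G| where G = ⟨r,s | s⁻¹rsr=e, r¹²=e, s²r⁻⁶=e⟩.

|G| = 24 = 2³ · 3. By Lagrange's theorem the order of any subgroup divides 24; the divisors of 24 are 1, 2, 3, 4, 6, 8, 12, 24.

Answer: 1, 2, 3, 4, 6, 8, 12, 24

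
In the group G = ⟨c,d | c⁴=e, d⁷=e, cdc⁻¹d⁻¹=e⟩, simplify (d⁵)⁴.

Compute successive powers of (d⁵), reducing at each step:
  (d⁵)²: (d⁵) · d⁵ = d³
  (d⁵)³: (d³) · d⁵ = d
  (d⁵)⁴: d · d⁵ = d⁶

Answer: d⁶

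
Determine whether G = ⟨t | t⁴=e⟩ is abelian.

G has a single generator, so G is cyclic and hence abelian.

Answer: Yes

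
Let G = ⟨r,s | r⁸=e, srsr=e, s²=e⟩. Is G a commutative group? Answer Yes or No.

r·s = rs but s·r = r⁷s, so r·s ≠ s·r and G is not abelian.

Answer: No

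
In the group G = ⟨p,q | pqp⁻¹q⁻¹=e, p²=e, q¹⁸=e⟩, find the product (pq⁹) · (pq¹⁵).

Compute (pq⁹) · (pq¹⁵) by multiplying left to right and reducing via the relations at each step:
  (pq⁹) · p = q⁹
  (q⁹) · q¹⁵ = q⁶

Answer: q⁶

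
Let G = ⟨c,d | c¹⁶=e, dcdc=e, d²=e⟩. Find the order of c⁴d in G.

Compute successive powers until reaching e:
  (c⁴d)¹ = c⁴d, (c⁴d)² = e.
The smallest positive k with (c⁴d)ᵏ = e is 2.

Answer: 2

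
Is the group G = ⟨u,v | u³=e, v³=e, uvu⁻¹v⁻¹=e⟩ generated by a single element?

|G| = 9, but the maximum element order in G is 3 < 9. No single element generates all of G, so G is not cyclic.

Answer: No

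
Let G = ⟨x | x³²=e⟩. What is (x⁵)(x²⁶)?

Compute (x⁵) · (x²⁶) by multiplying left to right and reducing via the relations at each step:
  (x⁵) · x²⁶ = x³¹

Answer: x³¹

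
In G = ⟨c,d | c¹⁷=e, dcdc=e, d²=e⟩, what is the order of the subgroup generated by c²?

|⟨c²⟩| equals the order of c². Compute successive powers until reaching e:
  (c²)¹ = c², (c²)² = c⁴, (c²)³ = c⁶, (c²)⁴ = c⁸, (c²)⁵ = c¹⁰, (c²)⁶ = c¹², (c²)⁷ = c¹⁴, (c²)⁸ = c¹⁶, (c²)⁹ = c, (c²)¹⁰ = c³, (c²)¹¹ = c⁵, (c²)¹² = c⁷, (c²)¹³ = c⁹, (c²)¹⁴ = c¹¹, (c²)¹⁵ = c¹³, (c²)¹⁶ = c¹⁵, (c²)¹⁷ = e.
The smallest positive k with (c²)ᵏ = e is 17, so |⟨c²⟩| = 17.

Answer: 17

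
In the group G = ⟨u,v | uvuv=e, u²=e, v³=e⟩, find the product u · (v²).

Compute u · (v²) by multiplying left to right and reducing via the relations at each step:
  u · v² = uv²

Answer: uv²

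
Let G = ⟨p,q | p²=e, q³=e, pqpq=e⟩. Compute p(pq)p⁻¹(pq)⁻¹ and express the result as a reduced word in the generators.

[p, (pq)] = p·(pq)·p⁻¹·(pq)⁻¹.
  p · (pq) = q
  q · p = pq²
  (pq²) · (pq) = q²

Answer: q²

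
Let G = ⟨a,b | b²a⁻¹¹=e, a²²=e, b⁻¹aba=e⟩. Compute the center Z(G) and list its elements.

An element z ∈ Z(G) iff z commutes with every generator.
For example a¹¹ is central: (a¹¹)·a = a¹² = a·(a¹¹); (a¹¹)·b = b⁻¹ = b·(a¹¹).
Whereas a ∉ Z(G) since a·b = ab ≠ a¹⁰b⁻¹ = b·a.
Checking each of the 44 elements this way gives Z(G) = {e, a¹¹}, of order 2.

Answer: {e, a¹¹}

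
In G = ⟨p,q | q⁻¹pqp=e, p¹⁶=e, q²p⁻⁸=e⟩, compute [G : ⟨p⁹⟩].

First find ord(p⁹) by computing successive powers:
  (p⁹)¹ = p⁹, (p⁹)² = p², (p⁹)³ = p¹¹, (p⁹)⁴ = p⁴, (p⁹)⁵ = p¹³, (p⁹)⁶ = p⁶, (p⁹)⁷ = p¹⁵, (p⁹)⁸ = p⁸, (p⁹)⁹ = p, (p⁹)¹⁰ = p¹⁰, (p⁹)¹¹ = p³, (p⁹)¹² = p¹², (p⁹)¹³ = p⁵, (p⁹)¹⁴ = p¹⁴, (p⁹)¹⁵ = p⁷, (p⁹)¹⁶ = e.
So |⟨p⁹⟩| = ord(p⁹) = 16. With |G| = 32, by Lagrange [G : ⟨p⁹⟩] = 32/16 = 2.

Answer: 2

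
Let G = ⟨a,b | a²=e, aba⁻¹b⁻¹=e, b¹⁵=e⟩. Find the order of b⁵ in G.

Compute successive powers until reaching e:
  (b⁵)¹ = b⁵, (b⁵)² = b¹⁰, (b⁵)³ = e.
The smallest positive k with (b⁵)ᵏ = e is 3.

Answer: 3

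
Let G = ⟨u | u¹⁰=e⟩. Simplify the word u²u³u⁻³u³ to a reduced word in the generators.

Multiply left to right, reducing at each step:
  (u²) · u³ = u⁵
  (u⁵) · u⁻³ = u²
  (u²) · u³ = u⁵

Answer: u⁵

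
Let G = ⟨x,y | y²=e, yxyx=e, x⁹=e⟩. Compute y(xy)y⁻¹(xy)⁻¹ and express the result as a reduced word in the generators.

[y, (xy)] = y·(xy)·y⁻¹·(xy)⁻¹.
  y · (xy) = x⁸
  (x⁸) · y = x⁸y
  (x⁸y) · (xy) = x⁷

Answer: x⁷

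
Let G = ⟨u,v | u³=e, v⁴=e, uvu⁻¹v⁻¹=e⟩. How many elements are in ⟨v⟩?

|⟨v⟩| equals the order of v. Compute successive powers until reaching e:
  v¹ = v, v² = v², v³ = v³, v⁴ = e.
The smallest positive k with vᵏ = e is 4, so |⟨v⟩| = 4.

Answer: 4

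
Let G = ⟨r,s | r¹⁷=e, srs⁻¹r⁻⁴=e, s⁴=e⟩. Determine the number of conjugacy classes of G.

The conjugacy classes (representative and size) are:
  [e] (size 1), [r⁴] (size 4), [r²] (size 4), [r⁵] (size 4), [r¹¹] (size 4), [r⁷s] (size 17), [r³s²] (size 17), [r⁹s³] (size 17).
Class equation: 1 + 4 + 4 + 4 + 4 + 17 + 17 + 17 = 68 = |G|. So G has 8 conjugacy classes.

Answer: 8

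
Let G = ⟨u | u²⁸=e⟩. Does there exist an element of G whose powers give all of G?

|G| = 28. The element u has order 28 (its powers give 28 distinct elements), so ⟨u⟩ = G and G is cyclic.

Answer: Yes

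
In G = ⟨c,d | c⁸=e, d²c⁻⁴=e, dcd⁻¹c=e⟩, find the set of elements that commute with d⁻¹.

⟨d⁻¹⟩ ⊆ C_G(d⁻¹) since powers of d⁻¹ commute with d⁻¹; so |C_G(d⁻¹)| ≥ |⟨d⁻¹⟩| = 4.
By orbit–stabilizer, |C_G(d⁻¹)| = |G| / |conj. class of d⁻¹| = 16 / 4 = 4.
The 4 elements commuting with d⁻¹ are {e, c⁴, d, d⁻¹}.

Answer: {e, c⁴, d, d⁻¹}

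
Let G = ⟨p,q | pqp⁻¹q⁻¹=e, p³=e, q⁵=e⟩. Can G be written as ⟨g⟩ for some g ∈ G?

|G| = 15. The element pq has order 15 (its powers give 15 distinct elements), so ⟨pq⟩ = G and G is cyclic.

Answer: Yes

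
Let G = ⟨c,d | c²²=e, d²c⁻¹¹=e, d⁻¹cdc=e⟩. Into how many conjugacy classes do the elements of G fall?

The conjugacy classes (representative and size) are:
  [e] (size 1), [c²¹] (size 2), [c²] (size 2), [c³] (size 2), [c¹⁸] (size 2), [c¹⁷] (size 2), [c⁶] (size 2), [c⁷] (size 2), [c⁸] (size 2), [c¹³] (size 2), [c¹²] (size 2), [c¹¹] (size 1), [c¹⁰d] (size 11), [c⁷d] (size 11).
Class equation: 1 + 2 + 2 + 2 + 2 + 2 + 2 + 2 + 2 + 2 + 2 + 1 + 11 + 11 = 44 = |G|. So G has 14 conjugacy classes.

Answer: 14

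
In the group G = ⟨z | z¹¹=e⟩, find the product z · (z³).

Compute z · (z³) by multiplying left to right and reducing via the relations at each step:
  z · z³ = z⁴

Answer: z⁴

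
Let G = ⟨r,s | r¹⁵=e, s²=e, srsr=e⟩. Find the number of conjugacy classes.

The conjugacy classes (representative and size) are:
  [e] (size 1), [r¹⁴] (size 2), [r²] (size 2), [r³] (size 2), [r⁴] (size 2), [r¹⁰] (size 2), [r⁹] (size 2), [r⁷] (size 2), [r¹³s] (size 15).
Class equation: 1 + 2 + 2 + 2 + 2 + 2 + 2 + 2 + 15 = 30 = |G|. So G has 9 conjugacy classes.

Answer: 9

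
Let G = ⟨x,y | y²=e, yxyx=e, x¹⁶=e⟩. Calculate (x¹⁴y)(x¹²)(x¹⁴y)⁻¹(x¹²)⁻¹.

[(x¹⁴y), (x¹²)] = (x¹⁴y)·(x¹²)·(x¹⁴y)⁻¹·(x¹²)⁻¹.
  (x¹⁴y) · (x¹²) = x²y
  (x²y) · (x¹⁴y) = x⁴
  (x⁴) · (x⁴) = x⁸

Answer: x⁸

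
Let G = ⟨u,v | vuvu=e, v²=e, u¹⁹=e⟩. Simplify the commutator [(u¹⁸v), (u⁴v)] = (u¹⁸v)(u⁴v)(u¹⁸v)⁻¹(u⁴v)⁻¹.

[(u¹⁸v), (u⁴v)] = (u¹⁸v)·(u⁴v)·(u¹⁸v)⁻¹·(u⁴v)⁻¹.
  (u¹⁸v) · (u⁴v) = u¹⁴
  (u¹⁴) · (u¹⁸v) = u¹³v
  (u¹³v) · (u⁴v) = u⁹

Answer: u⁹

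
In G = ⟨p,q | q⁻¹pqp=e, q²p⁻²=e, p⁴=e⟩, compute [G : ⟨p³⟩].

First find ord(p³) by computing successive powers:
  (p³)¹ = p³, (p³)² = p², (p³)³ = p, (p³)⁴ = e.
So |⟨p³⟩| = ord(p³) = 4. With |G| = 8, by Lagrange [G : ⟨p³⟩] = 8/4 = 2.

Answer: 2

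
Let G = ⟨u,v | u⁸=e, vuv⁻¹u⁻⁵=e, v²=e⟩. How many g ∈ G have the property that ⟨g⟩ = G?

⟨g⟩ = G would require ord(g) = |G| = 16, but the maximum element order in G is 8 < 16. So G is not cyclic and no single element generates it: the count is 0.

Answer: 0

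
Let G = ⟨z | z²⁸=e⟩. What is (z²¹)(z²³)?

Compute (z²¹) · (z²³) by multiplying left to right and reducing via the relations at each step:
  (z²¹) · z²³ = z¹⁶

Answer: z¹⁶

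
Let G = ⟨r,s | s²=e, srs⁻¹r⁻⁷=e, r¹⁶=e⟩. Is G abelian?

r·s = rs but s·r = r⁷s, so r·s ≠ s·r and G is not abelian.

Answer: No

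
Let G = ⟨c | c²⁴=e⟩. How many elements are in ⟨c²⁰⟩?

|⟨c²⁰⟩| equals the order of c²⁰. Compute successive powers until reaching e:
  (c²⁰)¹ = c²⁰, (c²⁰)² = c¹⁶, (c²⁰)³ = c¹², (c²⁰)⁴ = c⁸, (c²⁰)⁵ = c⁴, (c²⁰)⁶ = e.
The smallest positive k with (c²⁰)ᵏ = e is 6, so |⟨c²⁰⟩| = 6.

Answer: 6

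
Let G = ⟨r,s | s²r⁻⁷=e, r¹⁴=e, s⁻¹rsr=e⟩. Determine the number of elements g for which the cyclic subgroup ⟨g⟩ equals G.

⟨g⟩ = G would require ord(g) = |G| = 28, but the maximum element order in G is 14 < 28. So G is not cyclic and no single element generates it: the count is 0.

Answer: 0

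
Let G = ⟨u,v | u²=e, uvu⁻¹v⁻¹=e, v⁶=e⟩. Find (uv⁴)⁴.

Compute successive powers of (uv⁴), reducing at each step:
  (uv⁴)²: (uv⁴) · u = v⁴;   (v⁴) · v⁴ = v²
  (uv⁴)³: (v²) · u = uv²;   (uv²) · v⁴ = u
  (uv⁴)⁴: u · u = e;   e · v⁴ = v⁴

Answer: v⁴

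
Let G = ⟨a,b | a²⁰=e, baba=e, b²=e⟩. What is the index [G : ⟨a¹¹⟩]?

First find ord(a¹¹) by computing successive powers:
  (a¹¹)¹ = a¹¹, (a¹¹)² = a², (a¹¹)³ = a¹³, (a¹¹)⁴ = a⁴, (a¹¹)⁵ = a¹⁵, (a¹¹)⁶ = a⁶, (a¹¹)⁷ = a¹⁷, (a¹¹)⁸ = a⁸, (a¹¹)⁹ = a¹⁹, (a¹¹)¹⁰ = a¹⁰, (a¹¹)¹¹ = a, (a¹¹)¹² = a¹², (a¹¹)¹³ = a³, (a¹¹)¹⁴ = a¹⁴, (a¹¹)¹⁵ = a⁵, (a¹¹)¹⁶ = a¹⁶, (a¹¹)¹⁷ = a⁷, (a¹¹)¹⁸ = a¹⁸, (a¹¹)¹⁹ = a⁹, (a¹¹)²⁰ = e.
So |⟨a¹¹⟩| = ord(a¹¹) = 20. With |G| = 40, by Lagrange [G : ⟨a¹¹⟩] = 40/20 = 2.

Answer: 2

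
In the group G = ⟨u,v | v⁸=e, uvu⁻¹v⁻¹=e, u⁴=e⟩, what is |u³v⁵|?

Compute successive powers until reaching e:
  (u³v⁵)¹ = u³v⁵, (u³v⁵)² = u²v², (u³v⁵)³ = uv⁷, (u³v⁵)⁴ = v⁴, (u³v⁵)⁵ = u³v, (u³v⁵)⁶ = u²v⁶, (u³v⁵)⁷ = uv³, (u³v⁵)⁸ = e.
The smallest positive k with (u³v⁵)ᵏ = e is 8.

Answer: 8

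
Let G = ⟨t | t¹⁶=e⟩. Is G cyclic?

|G| = 16. The element t has order 16 (its powers give 16 distinct elements), so ⟨t⟩ = G and G is cyclic.

Answer: Yes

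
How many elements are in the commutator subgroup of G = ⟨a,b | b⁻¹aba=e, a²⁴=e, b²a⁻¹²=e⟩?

G' = [G, G] is generated by all commutators. The generator-pair commutators are: [a, b] = a².
The subgroup they normally generate is {e, a², a⁴, a⁶, a⁸, a¹⁰, a¹², a¹⁴, a¹⁶, a¹⁸, a²⁰, a²²}, of order 12.
Check: |G/G'| = 48/12 = 4 is the order of the abelianisation.

Answer: 12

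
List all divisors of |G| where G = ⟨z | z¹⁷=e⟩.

|G| = 17 = 17. By Lagrange's theorem the order of any subgroup divides 17; the divisors of 17 are 1, 17.

Answer: 1, 17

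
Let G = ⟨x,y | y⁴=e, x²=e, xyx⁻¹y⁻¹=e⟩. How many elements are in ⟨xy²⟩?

|⟨xy²⟩| equals the order of xy². Compute successive powers until reaching e:
  (xy²)¹ = xy², (xy²)² = e.
The smallest positive k with (xy²)ᵏ = e is 2, so |⟨xy²⟩| = 2.

Answer: 2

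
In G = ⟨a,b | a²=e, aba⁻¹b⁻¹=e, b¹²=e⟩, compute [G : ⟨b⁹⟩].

First find ord(b⁹) by computing successive powers:
  (b⁹)¹ = b⁹, (b⁹)² = b⁶, (b⁹)³ = b³, (b⁹)⁴ = e.
So |⟨b⁹⟩| = ord(b⁹) = 4. With |G| = 24, by Lagrange [G : ⟨b⁹⟩] = 24/4 = 6.

Answer: 6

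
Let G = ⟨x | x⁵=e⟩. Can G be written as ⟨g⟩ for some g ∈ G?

|G| = 5. The element x has order 5 (its powers give 5 distinct elements), so ⟨x⟩ = G and G is cyclic.

Answer: Yes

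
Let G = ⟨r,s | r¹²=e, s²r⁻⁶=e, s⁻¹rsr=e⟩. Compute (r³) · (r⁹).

Compute (r³) · (r⁹) by multiplying left to right and reducing via the relations at each step:
  (r³) · r⁹ = e

Answer: e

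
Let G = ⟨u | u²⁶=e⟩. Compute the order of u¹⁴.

Compute successive powers until reaching e:
  (u¹⁴)¹ = u¹⁴, (u¹⁴)² = u², (u¹⁴)³ = u¹⁶, (u¹⁴)⁴ = u⁴, (u¹⁴)⁵ = u¹⁸, (u¹⁴)⁶ = u⁶, (u¹⁴)⁷ = u²⁰, (u¹⁴)⁸ = u⁸, (u¹⁴)⁹ = u²², (u¹⁴)¹⁰ = u¹⁰, (u¹⁴)¹¹ = u²⁴, (u¹⁴)¹² = u¹², (u¹⁴)¹³ = e.
The smallest positive k with (u¹⁴)ᵏ = e is 13.

Answer: 13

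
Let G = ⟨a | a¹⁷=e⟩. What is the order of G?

G is generated by a single element, so G is cyclic. The relator gives a¹⁷ = e and no smaller power is forced to be e, so the 17 powers {a, e, a², a³, a⁴, a⁵, a⁶, a⁷, a⁸, a⁹, a¹², a¹³, a¹¹, a¹⁰, a¹⁴, a¹⁵, a¹⁶} are distinct. Hence |G| = 17.

Answer: 17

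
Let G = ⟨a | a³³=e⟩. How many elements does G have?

G is generated by a single element, so G is cyclic. The relator gives a³³ = e and no smaller power is forced to be e, so the 33 powers {a, e, a², a³, a⁴, a⁵, a⁶, a⁷, a⁸, a⁹, a²², a²³, a²¹, a²⁰, a²⁴, a²⁵, a²⁶, a²⁷, a²⁸, a²⁹, a³², a³¹, a³⁰, a¹², a¹³, a¹¹, a¹⁰, a¹⁴, a¹⁵, a¹⁶, a¹⁷, a¹⁸, a¹⁹} are distinct. Hence |G| = 33.

Answer: 33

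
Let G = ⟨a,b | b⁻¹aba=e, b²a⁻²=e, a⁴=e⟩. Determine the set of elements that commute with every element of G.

An element z ∈ Z(G) iff z commutes with every generator.
For example a² is central: (a²)·a = a³ = a·(a²); (a²)·b = b⁻¹ = b·(a²).
Whereas a ∉ Z(G) since a·b = ab ≠ ab⁻¹ = b·a.
Checking each of the 8 elements this way gives Z(G) = {e, a²}, of order 2.

Answer: {e, a²}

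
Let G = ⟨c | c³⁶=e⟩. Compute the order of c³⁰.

Compute successive powers until reaching e:
  (c³⁰)¹ = c³⁰, (c³⁰)² = c²⁴, (c³⁰)³ = c¹⁸, (c³⁰)⁴ = c¹², (c³⁰)⁵ = c⁶, (c³⁰)⁶ = e.
The smallest positive k with (c³⁰)ᵏ = e is 6.

Answer: 6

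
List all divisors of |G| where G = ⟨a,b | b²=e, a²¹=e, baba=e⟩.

|G| = 42 = 2 · 3 · 7. By Lagrange's theorem the order of any subgroup divides 42; the divisors of 42 are 1, 2, 3, 6, 7, 14, 21, 42.

Answer: 1, 2, 3, 6, 7, 14, 21, 42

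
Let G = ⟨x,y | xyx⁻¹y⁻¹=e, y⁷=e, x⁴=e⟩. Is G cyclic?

|G| = 28. The element xy has order 28 (its powers give 28 distinct elements), so ⟨xy⟩ = G and G is cyclic.

Answer: Yes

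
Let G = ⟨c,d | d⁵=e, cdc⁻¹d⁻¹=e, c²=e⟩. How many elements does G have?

Enumerate words in the generators, reducing via the relations: the distinct elements are
  {c, d, e, cd, d², d³, d⁴, cd², cd³, cd⁴}.
No further products give new elements, so |G| = 10.

Answer: 10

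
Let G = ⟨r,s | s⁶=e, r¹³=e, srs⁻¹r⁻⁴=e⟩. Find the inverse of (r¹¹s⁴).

The order of (r¹¹s⁴) is 3 (smallest k with (r¹¹s⁴)ᵏ = e), so (r¹¹s⁴)⁻¹ = (r¹¹s⁴)² = r⁶s².
Check: (r¹¹s⁴) · (r⁶s²) → (r¹¹s⁴) · r⁶ = s⁴;   (s⁴) · s² = e, giving e as required.

Answer: r⁶s²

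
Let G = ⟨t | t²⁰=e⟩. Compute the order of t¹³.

Compute successive powers until reaching e:
  (t¹³)¹ = t¹³, (t¹³)² = t⁶, (t¹³)³ = t¹⁹, (t¹³)⁴ = t¹², (t¹³)⁵ = t⁵, (t¹³)⁶ = t¹⁸, (t¹³)⁷ = t¹¹, (t¹³)⁸ = t⁴, (t¹³)⁹ = t¹⁷, (t¹³)¹⁰ = t¹⁰, (t¹³)¹¹ = t³, (t¹³)¹² = t¹⁶, (t¹³)¹³ = t⁹, (t¹³)¹⁴ = t², (t¹³)¹⁵ = t¹⁵, (t¹³)¹⁶ = t⁸, (t¹³)¹⁷ = t, (t¹³)¹⁸ = t¹⁴, (t¹³)¹⁹ = t⁷, (t¹³)²⁰ = e.
The smallest positive k with (t¹³)ᵏ = e is 20.

Answer: 20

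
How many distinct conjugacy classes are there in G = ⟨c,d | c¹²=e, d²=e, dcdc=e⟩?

The conjugacy classes (representative and size) are:
  [e] (size 1), [c¹¹] (size 2), [c²] (size 2), [c⁹] (size 2), [c⁴] (size 2), [c⁵] (size 2), [c⁶] (size 1), [d] (size 6), [cd] (size 6).
Class equation: 1 + 2 + 2 + 2 + 2 + 2 + 1 + 6 + 6 = 24 = |G|. So G has 9 conjugacy classes.

Answer: 9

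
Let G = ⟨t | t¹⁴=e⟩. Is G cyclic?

|G| = 14. The element t has order 14 (its powers give 14 distinct elements), so ⟨t⟩ = G and G is cyclic.

Answer: Yes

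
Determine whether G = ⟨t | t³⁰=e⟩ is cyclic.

|G| = 30. The element t has order 30 (its powers give 30 distinct elements), so ⟨t⟩ = G and G is cyclic.

Answer: Yes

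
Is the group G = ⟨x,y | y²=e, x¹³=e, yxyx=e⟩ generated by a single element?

Every cyclic group is abelian. But x·y = xy while y·x = x¹²y, so x·y ≠ y·x and G is not abelian. Hence G is not cyclic.

Answer: No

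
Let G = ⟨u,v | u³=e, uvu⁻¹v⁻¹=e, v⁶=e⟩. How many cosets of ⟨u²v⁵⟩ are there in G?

First find ord(u²v⁵) by computing successive powers:
  (u²v⁵)¹ = u²v⁵, (u²v⁵)² = uv⁴, (u²v⁵)³ = v³, (u²v⁵)⁴ = u²v², (u²v⁵)⁵ = uv, (u²v⁵)⁶ = e.
So |⟨u²v⁵⟩| = ord(u²v⁵) = 6. With |G| = 18, by Lagrange [G : ⟨u²v⁵⟩] = 18/6 = 3.

Answer: 3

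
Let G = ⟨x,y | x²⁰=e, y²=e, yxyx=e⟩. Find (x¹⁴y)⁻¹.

The order of (x¹⁴y) is 2 (smallest k with (x¹⁴y)ᵏ = e), so (x¹⁴y)⁻¹ = (x¹⁴y)¹ = x¹⁴y.
Check: (x¹⁴y) · (x¹⁴y) → (x¹⁴y) · x¹⁴ = y;   y · y = e, giving e as required.

Answer: x¹⁴y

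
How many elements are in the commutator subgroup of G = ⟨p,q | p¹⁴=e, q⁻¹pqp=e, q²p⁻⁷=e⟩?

G' = [G, G] is generated by all commutators. The generator-pair commutators are: [p, q] = p².
The subgroup they normally generate is {e, p², p⁴, p⁶, p⁸, p¹⁰, p¹²}, of order 7.
Check: |G/G'| = 28/7 = 4 is the order of the abelianisation.

Answer: 7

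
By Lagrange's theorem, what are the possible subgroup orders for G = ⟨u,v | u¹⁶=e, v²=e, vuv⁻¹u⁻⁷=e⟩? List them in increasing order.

|G| = 32 = 2⁵. By Lagrange's theorem the order of any subgroup divides 32; the divisors of 32 are 1, 2, 4, 8, 16, 32.

Answer: 1, 2, 4, 8, 16, 32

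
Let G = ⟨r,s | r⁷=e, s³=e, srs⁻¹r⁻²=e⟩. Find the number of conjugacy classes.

The conjugacy classes (representative and size) are:
  [e] (size 1), [r²] (size 3), [r⁵] (size 3), [s] (size 7), [s²] (size 7).
Class equation: 1 + 3 + 3 + 7 + 7 = 21 = |G|. So G has 5 conjugacy classes.

Answer: 5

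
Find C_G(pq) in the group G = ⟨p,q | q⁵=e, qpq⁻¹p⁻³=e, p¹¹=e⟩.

⟨pq⟩ ⊆ C_G(pq) since powers of pq commute with pq; so |C_G(pq)| ≥ |⟨pq⟩| = 5.
By orbit–stabilizer, |C_G(pq)| = |G| / |conj. class of pq| = 55 / 11 = 5.
The 5 elements commuting with pq are {e, pq, p²q³, p⁴q², p⁷q⁴}.

Answer: {e, pq, p²q³, p⁴q², p⁷q⁴}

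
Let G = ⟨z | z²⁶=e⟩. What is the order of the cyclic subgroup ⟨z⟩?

|⟨z⟩| equals the order of z. Compute successive powers until reaching e:
  z¹ = z, z² = z², z³ = z³, z⁴ = z⁴, z⁵ = z⁵, z⁶ = z⁶, z⁷ = z⁷, z⁸ = z⁸, z⁹ = z⁹, z¹⁰ = z¹⁰, z¹¹ = z¹¹, z¹² = z¹², z¹³ = z¹³, z¹⁴ = z¹⁴, z¹⁵ = z¹⁵, z¹⁶ = z¹⁶, z¹⁷ = z¹⁷, z¹⁸ = z¹⁸, z¹⁹ = z¹⁹, z²⁰ = z²⁰, z²¹ = z²¹, z²² = z²², z²³ = z²³, z²⁴ = z²⁴, z²⁵ = z²⁵, z²⁶ = e.
The smallest positive k with zᵏ = e is 26, so |⟨z⟩| = 26.

Answer: 26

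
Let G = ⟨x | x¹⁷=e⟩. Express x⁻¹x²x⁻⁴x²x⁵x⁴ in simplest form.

Multiply left to right, reducing at each step:
  (x¹⁶) · x² = x
  x · x⁻⁴ = x¹⁴
  (x¹⁴) · x² = x¹⁶
  (x¹⁶) · x⁵ = x⁴
  (x⁴) · x⁴ = x⁸

Answer: x⁸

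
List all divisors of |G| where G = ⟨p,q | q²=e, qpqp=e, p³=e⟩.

|G| = 6 = 2 · 3. By Lagrange's theorem the order of any subgroup divides 6; the divisors of 6 are 1, 2, 3, 6.

Answer: 1, 2, 3, 6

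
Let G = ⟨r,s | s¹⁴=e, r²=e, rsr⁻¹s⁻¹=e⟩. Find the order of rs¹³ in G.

Compute successive powers until reaching e:
  (rs¹³)¹ = rs¹³, (rs¹³)² = s¹², (rs¹³)³ = rs¹¹, (rs¹³)⁴ = s¹⁰, (rs¹³)⁵ = rs⁹, (rs¹³)⁶ = s⁸, (rs¹³)⁷ = rs⁷, (rs¹³)⁸ = s⁶, (rs¹³)⁹ = rs⁵, (rs¹³)¹⁰ = s⁴, (rs¹³)¹¹ = rs³, (rs¹³)¹² = s², (rs¹³)¹³ = rs, (rs¹³)¹⁴ = e.
The smallest positive k with (rs¹³)ᵏ = e is 14.

Answer: 14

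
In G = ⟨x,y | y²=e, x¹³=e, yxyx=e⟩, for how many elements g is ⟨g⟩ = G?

⟨g⟩ = G would require ord(g) = |G| = 26, but the maximum element order in G is 13 < 26. So G is not cyclic and no single element generates it: the count is 0.

Answer: 0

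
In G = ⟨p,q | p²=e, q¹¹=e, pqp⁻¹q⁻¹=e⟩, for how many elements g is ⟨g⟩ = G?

G is cyclic of order 22. An element generates G iff its order is 22, and a cyclic group of order 22 has exactly φ(22) = 10 such elements.

Answer: 10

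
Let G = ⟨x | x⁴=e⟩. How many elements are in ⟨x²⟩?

|⟨x²⟩| equals the order of x². Compute successive powers until reaching e:
  (x²)¹ = x², (x²)² = e.
The smallest positive k with (x²)ᵏ = e is 2, so |⟨x²⟩| = 2.

Answer: 2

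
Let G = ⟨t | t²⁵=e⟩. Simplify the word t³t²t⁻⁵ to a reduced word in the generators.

Multiply left to right, reducing at each step:
  (t³) · t² = t⁵
  (t⁵) · t⁻⁵ = e

Answer: e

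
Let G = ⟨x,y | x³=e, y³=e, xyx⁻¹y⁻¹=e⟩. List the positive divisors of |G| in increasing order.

|G| = 9 = 3². By Lagrange's theorem the order of any subgroup divides 9; the divisors of 9 are 1, 3, 9.

Answer: 1, 3, 9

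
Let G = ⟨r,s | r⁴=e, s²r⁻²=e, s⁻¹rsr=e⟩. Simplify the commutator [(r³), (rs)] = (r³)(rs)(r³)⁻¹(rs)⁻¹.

[(r³), (rs)] = (r³)·(rs)·(r³)⁻¹·(rs)⁻¹.
  (r³) · (rs) = s
  s · r = rs⁻¹
  (rs⁻¹) · (rs⁻¹) = r²

Answer: r²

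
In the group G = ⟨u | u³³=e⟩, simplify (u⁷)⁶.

Compute successive powers of (u⁷), reducing at each step:
  (u⁷)²: (u⁷) · u⁷ = u¹⁴
  (u⁷)³: (u¹⁴) · u⁷ = u²¹
  (u⁷)⁴: (u²¹) · u⁷ = u²⁸
  (u⁷)⁵: (u²⁸) · u⁷ = u²
  (u⁷)⁶: (u²) · u⁷ = u⁹

Answer: u⁹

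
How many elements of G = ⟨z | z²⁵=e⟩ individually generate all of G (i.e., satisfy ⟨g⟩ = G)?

G is cyclic of order 25. An element generates G iff its order is 25, and a cyclic group of order 25 has exactly φ(25) = 20 such elements.

Answer: 20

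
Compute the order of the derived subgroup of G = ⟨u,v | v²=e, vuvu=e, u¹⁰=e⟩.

G' = [G, G] is generated by all commutators. The generator-pair commutators are: [u, v] = u².
The subgroup they normally generate is {e, u², u⁴, u⁶, u⁸}, of order 5.
Check: |G/G'| = 20/5 = 4 is the order of the abelianisation.

Answer: 5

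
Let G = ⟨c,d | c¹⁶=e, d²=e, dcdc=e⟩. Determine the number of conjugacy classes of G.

The conjugacy classes (representative and size) are:
  [e] (size 1), [c¹⁵] (size 2), [c²] (size 2), [c³] (size 2), [c¹²] (size 2), [c⁵] (size 2), [c⁶] (size 2), [c⁷] (size 2), [c⁸] (size 1), [c²d] (size 8), [c¹⁵d] (size 8).
Class equation: 1 + 2 + 2 + 2 + 2 + 2 + 2 + 2 + 1 + 8 + 8 = 32 = |G|. So G has 11 conjugacy classes.

Answer: 11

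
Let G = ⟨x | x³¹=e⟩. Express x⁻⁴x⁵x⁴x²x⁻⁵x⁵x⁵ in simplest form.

Multiply left to right, reducing at each step:
  (x²⁷) · x⁵ = x
  x · x⁴ = x⁵
  (x⁵) · x² = x⁷
  (x⁷) · x⁻⁵ = x²
  (x²) · x⁵ = x⁷
  (x⁷) · x⁵ = x¹²

Answer: x¹²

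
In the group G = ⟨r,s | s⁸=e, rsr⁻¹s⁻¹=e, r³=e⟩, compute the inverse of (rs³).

The order of (rs³) is 24 (smallest k with (rs³)ᵏ = e), so (rs³)⁻¹ = (rs³)²³ = r²s⁵.
Check: (rs³) · (r²s⁵) → (rs³) · r² = s³;   (s³) · s⁵ = e, giving e as required.

Answer: r²s⁵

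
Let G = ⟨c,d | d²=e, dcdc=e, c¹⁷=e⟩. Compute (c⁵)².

Compute successive powers of (c⁵), reducing at each step:
  (c⁵)²: (c⁵) · c⁵ = c¹⁰

Answer: c¹⁰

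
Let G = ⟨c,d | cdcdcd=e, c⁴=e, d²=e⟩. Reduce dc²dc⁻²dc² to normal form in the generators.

Multiply left to right, reducing at each step:
  d · c² = dc²
  (dc²) · d = dc²d
  (dc²d) · c⁻² = c²dc²d
  (c²dc²d) · d = c²dc²
  (c²dc²) · c² = c²d

Answer: c²d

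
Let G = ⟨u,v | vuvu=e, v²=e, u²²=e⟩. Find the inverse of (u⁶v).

The order of (u⁶v) is 2 (smallest k with (u⁶v)ᵏ = e), so (u⁶v)⁻¹ = (u⁶v)¹ = u⁶v.
Check: (u⁶v) · (u⁶v) → (u⁶v) · u⁶ = v;   v · v = e, giving e as required.

Answer: u⁶v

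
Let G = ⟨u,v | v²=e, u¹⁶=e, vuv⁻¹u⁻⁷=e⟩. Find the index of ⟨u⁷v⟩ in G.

First find ord(u⁷v) by computing successive powers:
  (u⁷v)¹ = u⁷v, (u⁷v)² = u⁸, (u⁷v)³ = u¹⁵v, (u⁷v)⁴ = e.
So |⟨u⁷v⟩| = ord(u⁷v) = 4. With |G| = 32, by Lagrange [G : ⟨u⁷v⟩] = 32/4 = 8.

Answer: 8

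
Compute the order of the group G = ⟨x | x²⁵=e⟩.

G is generated by a single element, so G is cyclic. The relator gives x²⁵ = e and no smaller power is forced to be e, so the 25 powers {e, x, x², x³, x⁴, x⁵, x⁶, x⁷, x⁸, x⁹, x²², x²³, x²¹, x²⁰, x²⁴, x¹², x¹³, x¹¹, x¹⁰, x¹⁴, x¹⁵, x¹⁶, x¹⁷, x¹⁸, x¹⁹} are distinct. Hence |G| = 25.

Answer: 25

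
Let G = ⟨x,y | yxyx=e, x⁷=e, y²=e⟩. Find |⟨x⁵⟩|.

|⟨x⁵⟩| equals the order of x⁵. Compute successive powers until reaching e:
  (x⁵)¹ = x⁵, (x⁵)² = x³, (x⁵)³ = x, (x⁵)⁴ = x⁶, (x⁵)⁵ = x⁴, (x⁵)⁶ = x², (x⁵)⁷ = e.
The smallest positive k with (x⁵)ᵏ = e is 7, so |⟨x⁵⟩| = 7.

Answer: 7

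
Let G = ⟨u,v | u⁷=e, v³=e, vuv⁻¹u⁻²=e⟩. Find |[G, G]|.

G' = [G, G] is generated by all commutators. The generator-pair commutators are: [u, v] = u⁶.
The subgroup they normally generate is {e, u, u², u³, u⁴, u⁵, u⁶}, of order 7.
Check: |G/G'| = 21/7 = 3 is the order of the abelianisation.

Answer: 7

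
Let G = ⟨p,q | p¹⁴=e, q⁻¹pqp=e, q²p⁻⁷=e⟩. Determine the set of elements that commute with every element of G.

An element z ∈ Z(G) iff z commutes with every generator.
For example p⁷ is central: (p⁷)·p = p⁸ = p·(p⁷); (p⁷)·q = q⁻¹ = q·(p⁷).
Whereas p ∉ Z(G) since p·q = pq ≠ p⁶q⁻¹ = q·p.
Checking each of the 28 elements this way gives Z(G) = {e, p⁷}, of order 2.

Answer: {e, p⁷}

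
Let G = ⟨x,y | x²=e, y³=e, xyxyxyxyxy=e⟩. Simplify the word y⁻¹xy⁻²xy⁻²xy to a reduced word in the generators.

Multiply left to right, reducing at each step:
  (y²) · x = y²x
  (y²x) · y⁻² = y²xy
  (y²xy) · x = y²xyx
  (y²xyx) · y⁻² = y²xyxy
  (y²xyxy) · x = yxy²xy²
  (yxy²xy²) · y = yxy²x

Answer: yxy²x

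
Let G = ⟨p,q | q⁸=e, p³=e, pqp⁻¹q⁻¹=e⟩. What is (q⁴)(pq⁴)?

Compute (q⁴) · (pq⁴) by multiplying left to right and reducing via the relations at each step:
  (q⁴) · p = pq⁴
  (pq⁴) · q⁴ = p

Answer: p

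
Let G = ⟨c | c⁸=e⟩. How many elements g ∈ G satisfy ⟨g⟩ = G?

G is cyclic of order 8. An element generates G iff its order is 8, and a cyclic group of order 8 has exactly φ(8) = 4 such elements.

Answer: 4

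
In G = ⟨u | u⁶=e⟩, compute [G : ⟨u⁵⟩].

First find ord(u⁵) by computing successive powers:
  (u⁵)¹ = u⁵, (u⁵)² = u⁴, (u⁵)³ = u³, (u⁵)⁴ = u², (u⁵)⁵ = u, (u⁵)⁶ = e.
So |⟨u⁵⟩| = ord(u⁵) = 6. With |G| = 6, by Lagrange [G : ⟨u⁵⟩] = 6/6 = 1.

Answer: 1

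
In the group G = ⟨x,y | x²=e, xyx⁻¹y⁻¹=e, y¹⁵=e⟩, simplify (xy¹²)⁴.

Compute successive powers of (xy¹²), reducing at each step:
  (xy¹²)²: (xy¹²) · x = y¹²;   (y¹²) · y¹² = y⁹
  (xy¹²)³: (y⁹) · x = xy⁹;   (xy⁹) · y¹² = xy⁶
  (xy¹²)⁴: (xy⁶) · x = y⁶;   (y⁶) · y¹² = y³

Answer: y³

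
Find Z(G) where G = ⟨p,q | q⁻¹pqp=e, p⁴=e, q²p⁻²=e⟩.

An element z ∈ Z(G) iff z commutes with every generator.
For example p² is central: (p²)·p = p³ = p·(p²); (p²)·q = q⁻¹ = q·(p²).
Whereas p ∉ Z(G) since p·q = pq ≠ pq⁻¹ = q·p.
Checking each of the 8 elements this way gives Z(G) = {e, p²}, of order 2.

Answer: {e, p²}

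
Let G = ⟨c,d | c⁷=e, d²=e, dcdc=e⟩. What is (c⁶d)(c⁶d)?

Compute (c⁶d) · (c⁶d) by multiplying left to right and reducing via the relations at each step:
  (c⁶d) · c⁶ = d
  d · d = e

Answer: e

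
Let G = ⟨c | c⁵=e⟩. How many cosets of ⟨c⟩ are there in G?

First find ord(c) by computing successive powers:
  c¹ = c, c² = c², c³ = c³, c⁴ = c⁴, c⁵ = e.
So |⟨c⟩| = ord(c) = 5. With |G| = 5, by Lagrange [G : ⟨c⟩] = 5/5 = 1.

Answer: 1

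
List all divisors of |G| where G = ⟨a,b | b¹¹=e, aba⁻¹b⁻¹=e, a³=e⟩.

|G| = 33 = 3 · 11. By Lagrange's theorem the order of any subgroup divides 33; the divisors of 33 are 1, 3, 11, 33.

Answer: 1, 3, 11, 33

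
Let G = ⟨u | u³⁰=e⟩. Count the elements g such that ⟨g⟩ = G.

G is cyclic of order 30. An element generates G iff its order is 30, and a cyclic group of order 30 has exactly φ(30) = 8 such elements.

Answer: 8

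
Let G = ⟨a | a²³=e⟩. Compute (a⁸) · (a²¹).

Compute (a⁸) · (a²¹) by multiplying left to right and reducing via the relations at each step:
  (a⁸) · a²¹ = a⁶

Answer: a⁶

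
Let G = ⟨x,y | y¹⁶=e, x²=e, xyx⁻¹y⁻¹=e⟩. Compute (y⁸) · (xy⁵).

Compute (y⁸) · (xy⁵) by multiplying left to right and reducing via the relations at each step:
  (y⁸) · x = xy⁸
  (xy⁸) · y⁵ = xy¹³

Answer: xy¹³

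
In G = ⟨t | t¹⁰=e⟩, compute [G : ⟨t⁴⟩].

First find ord(t⁴) by computing successive powers:
  (t⁴)¹ = t⁴, (t⁴)² = t⁸, (t⁴)³ = t², (t⁴)⁴ = t⁶, (t⁴)⁵ = e.
So |⟨t⁴⟩| = ord(t⁴) = 5. With |G| = 10, by Lagrange [G : ⟨t⁴⟩] = 10/5 = 2.

Answer: 2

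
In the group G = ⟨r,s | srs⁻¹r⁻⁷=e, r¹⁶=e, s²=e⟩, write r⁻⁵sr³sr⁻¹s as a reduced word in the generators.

Multiply left to right, reducing at each step:
  (r¹¹) · s = r¹¹s
  (r¹¹s) · r³ = s
  s · s = e
  e · r⁻¹ = r¹⁵
  (r¹⁵) · s = r¹⁵s

Answer: r¹⁵s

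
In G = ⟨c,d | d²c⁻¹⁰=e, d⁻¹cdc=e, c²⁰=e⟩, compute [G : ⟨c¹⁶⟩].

First find ord(c¹⁶) by computing successive powers:
  (c¹⁶)¹ = c¹⁶, (c¹⁶)² = c¹², (c¹⁶)³ = c⁸, (c¹⁶)⁴ = c⁴, (c¹⁶)⁵ = e.
So |⟨c¹⁶⟩| = ord(c¹⁶) = 5. With |G| = 40, by Lagrange [G : ⟨c¹⁶⟩] = 40/5 = 8.

Answer: 8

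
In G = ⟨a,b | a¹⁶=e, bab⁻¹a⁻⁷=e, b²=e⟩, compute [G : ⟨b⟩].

First find ord(b) by computing successive powers:
  b¹ = b, b² = e.
So |⟨b⟩| = ord(b) = 2. With |G| = 32, by Lagrange [G : ⟨b⟩] = 32/2 = 16.

Answer: 16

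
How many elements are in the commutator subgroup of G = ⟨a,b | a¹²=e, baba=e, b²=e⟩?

G' = [G, G] is generated by all commutators. The generator-pair commutators are: [a, b] = a².
The subgroup they normally generate is {e, a², a⁴, a⁶, a⁸, a¹⁰}, of order 6.
Check: |G/G'| = 24/6 = 4 is the order of the abelianisation.

Answer: 6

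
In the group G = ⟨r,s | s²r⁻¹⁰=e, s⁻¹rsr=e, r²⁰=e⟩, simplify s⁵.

Compute successive powers of s, reducing at each step:
  s²: s · s = r¹⁰
  s³: (r¹⁰) · s = s⁻¹
  s⁴: (s⁻¹) · s = e
  s⁵: e · s = s

Answer: s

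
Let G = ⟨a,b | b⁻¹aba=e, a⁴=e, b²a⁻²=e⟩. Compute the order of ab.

Compute successive powers until reaching e:
  (ab)¹ = ab, (ab)² = a², (ab)³ = ab⁻¹, (ab)⁴ = e.
The smallest positive k with (ab)ᵏ = e is 4.

Answer: 4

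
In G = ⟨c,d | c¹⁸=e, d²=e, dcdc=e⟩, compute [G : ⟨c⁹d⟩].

First find ord(c⁹d) by computing successive powers:
  (c⁹d)¹ = c⁹d, (c⁹d)² = e.
So |⟨c⁹d⟩| = ord(c⁹d) = 2. With |G| = 36, by Lagrange [G : ⟨c⁹d⟩] = 36/2 = 18.

Answer: 18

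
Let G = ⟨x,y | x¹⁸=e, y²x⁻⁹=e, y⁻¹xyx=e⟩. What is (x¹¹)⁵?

Compute successive powers of (x¹¹), reducing at each step:
  (x¹¹)²: (x¹¹) · x¹¹ = x⁴
  (x¹¹)³: (x⁴) · x¹¹ = x¹⁵
  (x¹¹)⁴: (x¹⁵) · x¹¹ = x⁸
  (x¹¹)⁵: (x⁸) · x¹¹ = x

Answer: x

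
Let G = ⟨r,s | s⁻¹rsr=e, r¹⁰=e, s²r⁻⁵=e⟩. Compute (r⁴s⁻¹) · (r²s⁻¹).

Compute (r⁴s⁻¹) · (r²s⁻¹) by multiplying left to right and reducing via the relations at each step:
  (r⁴s⁻¹) · r² = r²s⁻¹
  (r²s⁻¹) · s⁻¹ = r⁷

Answer: r⁷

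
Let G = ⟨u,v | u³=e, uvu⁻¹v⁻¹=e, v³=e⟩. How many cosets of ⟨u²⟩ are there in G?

First find ord(u²) by computing successive powers:
  (u²)¹ = u², (u²)² = u, (u²)³ = e.
So |⟨u²⟩| = ord(u²) = 3. With |G| = 9, by Lagrange [G : ⟨u²⟩] = 9/3 = 3.

Answer: 3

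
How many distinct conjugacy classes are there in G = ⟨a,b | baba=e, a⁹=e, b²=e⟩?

The conjugacy classes (representative and size) are:
  [e] (size 1), [a⁸] (size 2), [a⁷] (size 2), [a⁶] (size 2), [a⁵] (size 2), [a⁴b] (size 9).
Class equation: 1 + 2 + 2 + 2 + 2 + 9 = 18 = |G|. So G has 6 conjugacy classes.

Answer: 6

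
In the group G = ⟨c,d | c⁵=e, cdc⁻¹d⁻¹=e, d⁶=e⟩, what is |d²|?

Compute successive powers until reaching e:
  (d²)¹ = d², (d²)² = d⁴, (d²)³ = e.
The smallest positive k with (d²)ᵏ = e is 3.

Answer: 3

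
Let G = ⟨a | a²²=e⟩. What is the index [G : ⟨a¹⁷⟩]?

First find ord(a¹⁷) by computing successive powers:
  (a¹⁷)¹ = a¹⁷, (a¹⁷)² = a¹², (a¹⁷)³ = a⁷, (a¹⁷)⁴ = a², (a¹⁷)⁵ = a¹⁹, (a¹⁷)⁶ = a¹⁴, (a¹⁷)⁷ = a⁹, (a¹⁷)⁸ = a⁴, (a¹⁷)⁹ = a²¹, (a¹⁷)¹⁰ = a¹⁶, (a¹⁷)¹¹ = a¹¹, (a¹⁷)¹² = a⁶, (a¹⁷)¹³ = a, (a¹⁷)¹⁴ = a¹⁸, (a¹⁷)¹⁵ = a¹³, (a¹⁷)¹⁶ = a⁸, (a¹⁷)¹⁷ = a³, (a¹⁷)¹⁸ = a²⁰, (a¹⁷)¹⁹ = a¹⁵, (a¹⁷)²⁰ = a¹⁰, (a¹⁷)²¹ = a⁵, (a¹⁷)²² = e.
So |⟨a¹⁷⟩| = ord(a¹⁷) = 22. With |G| = 22, by Lagrange [G : ⟨a¹⁷⟩] = 22/22 = 1.

Answer: 1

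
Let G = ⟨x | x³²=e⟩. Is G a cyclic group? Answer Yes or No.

|G| = 32. The element x has order 32 (its powers give 32 distinct elements), so ⟨x⟩ = G and G is cyclic.

Answer: Yes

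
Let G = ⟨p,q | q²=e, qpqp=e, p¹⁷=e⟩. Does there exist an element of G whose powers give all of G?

Every cyclic group is abelian. But p·q = pq while q·p = p¹⁶q, so p·q ≠ q·p and G is not abelian. Hence G is not cyclic.

Answer: No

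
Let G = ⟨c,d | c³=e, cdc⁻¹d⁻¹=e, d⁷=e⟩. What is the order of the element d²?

Compute successive powers until reaching e:
  (d²)¹ = d², (d²)² = d⁴, (d²)³ = d⁶, (d²)⁴ = d, (d²)⁵ = d³, (d²)⁶ = d⁵, (d²)⁷ = e.
The smallest positive k with (d²)ᵏ = e is 7.

Answer: 7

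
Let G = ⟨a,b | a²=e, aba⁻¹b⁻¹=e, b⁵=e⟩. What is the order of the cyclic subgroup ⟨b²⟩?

|⟨b²⟩| equals the order of b². Compute successive powers until reaching e:
  (b²)¹ = b², (b²)² = b⁴, (b²)³ = b, (b²)⁴ = b³, (b²)⁵ = e.
The smallest positive k with (b²)ᵏ = e is 5, so |⟨b²⟩| = 5.

Answer: 5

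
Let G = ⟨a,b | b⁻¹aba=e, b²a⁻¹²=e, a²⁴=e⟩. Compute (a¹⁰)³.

Compute successive powers of (a¹⁰), reducing at each step:
  (a¹⁰)²: (a¹⁰) · a¹⁰ = a²⁰
  (a¹⁰)³: (a²⁰) · a¹⁰ = a⁶

Answer: a⁶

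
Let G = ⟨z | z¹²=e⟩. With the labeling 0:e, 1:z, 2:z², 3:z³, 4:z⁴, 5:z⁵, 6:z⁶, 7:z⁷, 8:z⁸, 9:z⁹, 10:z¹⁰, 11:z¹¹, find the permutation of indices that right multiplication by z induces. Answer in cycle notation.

(0 1 2 3 4 5 6 7 8 9 10 11)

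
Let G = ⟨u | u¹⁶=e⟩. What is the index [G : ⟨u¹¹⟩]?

First find ord(u¹¹) by computing successive powers:
  (u¹¹)¹ = u¹¹, (u¹¹)² = u⁶, (u¹¹)³ = u, (u¹¹)⁴ = u¹², (u¹¹)⁵ = u⁷, (u¹¹)⁶ = u², (u¹¹)⁷ = u¹³, (u¹¹)⁸ = u⁸, (u¹¹)⁹ = u³, (u¹¹)¹⁰ = u¹⁴, (u¹¹)¹¹ = u⁹, (u¹¹)¹² = u⁴, (u¹¹)¹³ = u¹⁵, (u¹¹)¹⁴ = u¹⁰, (u¹¹)¹⁵ = u⁵, (u¹¹)¹⁶ = e.
So |⟨u¹¹⟩| = ord(u¹¹) = 16. With |G| = 16, by Lagrange [G : ⟨u¹¹⟩] = 16/16 = 1.

Answer: 1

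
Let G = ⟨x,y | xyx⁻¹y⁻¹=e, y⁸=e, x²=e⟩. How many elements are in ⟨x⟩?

|⟨x⟩| equals the order of x. Compute successive powers until reaching e:
  x¹ = x, x² = e.
The smallest positive k with xᵏ = e is 2, so |⟨x⟩| = 2.

Answer: 2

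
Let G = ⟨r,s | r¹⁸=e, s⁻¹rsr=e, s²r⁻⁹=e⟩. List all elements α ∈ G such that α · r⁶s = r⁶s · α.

⟨r⁶s⟩ ⊆ C_G(r⁶s) since powers of r⁶s commute with r⁶s; so |C_G(r⁶s)| ≥ |⟨r⁶s⟩| = 4.
By orbit–stabilizer, |C_G(r⁶s)| = |G| / |conj. class of r⁶s| = 36 / 9 = 4.
The 4 elements commuting with r⁶s are {e, r⁹, r⁶s, r⁶s⁻¹}.

Answer: {e, r⁹, r⁶s, r⁶s⁻¹}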